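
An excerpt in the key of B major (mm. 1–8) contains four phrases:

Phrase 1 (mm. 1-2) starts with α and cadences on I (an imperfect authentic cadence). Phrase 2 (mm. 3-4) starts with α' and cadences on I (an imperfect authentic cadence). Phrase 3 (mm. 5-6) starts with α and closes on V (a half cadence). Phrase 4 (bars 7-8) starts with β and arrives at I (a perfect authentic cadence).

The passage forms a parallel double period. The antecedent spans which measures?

In a double period the four phrases pair into a large antecedent (phrases 1–2, ending imperfect authentic cadence) and a large consequent (phrases 3–4, ending perfect authentic cadence). The antecedent spans bars 1-4.

measures 1–4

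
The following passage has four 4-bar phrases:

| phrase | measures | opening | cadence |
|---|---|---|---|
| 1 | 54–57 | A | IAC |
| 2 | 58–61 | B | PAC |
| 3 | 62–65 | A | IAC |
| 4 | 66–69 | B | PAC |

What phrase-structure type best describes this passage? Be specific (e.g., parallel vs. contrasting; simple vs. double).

repeated period

The cadence pattern IAC–PAC–IAC–PAC is weak–strong twice, and phrases 3–4 restate phrases 1–2: a period heard twice, not a double period (which would end weakly at phrase 2).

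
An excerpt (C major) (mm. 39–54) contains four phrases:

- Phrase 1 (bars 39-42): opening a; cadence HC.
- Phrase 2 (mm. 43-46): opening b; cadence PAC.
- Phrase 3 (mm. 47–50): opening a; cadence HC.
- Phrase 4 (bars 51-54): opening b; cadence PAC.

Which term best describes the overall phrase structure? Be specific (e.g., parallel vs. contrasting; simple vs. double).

The cadence pattern HC–PAC–HC–PAC is weak–strong twice, and phrases 3–4 restate phrases 1–2: a period heard twice, not a double period (which would end weakly at phrase 2).

repeated period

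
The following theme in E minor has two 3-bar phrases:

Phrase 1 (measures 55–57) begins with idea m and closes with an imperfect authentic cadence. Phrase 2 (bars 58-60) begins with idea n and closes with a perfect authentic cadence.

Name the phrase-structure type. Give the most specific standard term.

contrasting period

Phrase 1 ends with an imperfect authentic cadence (weaker) and phrase 2 with a perfect authentic cadence (stronger): antecedent + consequent = a period.
The two phrases open with different material (m / n), so the period is contrasting.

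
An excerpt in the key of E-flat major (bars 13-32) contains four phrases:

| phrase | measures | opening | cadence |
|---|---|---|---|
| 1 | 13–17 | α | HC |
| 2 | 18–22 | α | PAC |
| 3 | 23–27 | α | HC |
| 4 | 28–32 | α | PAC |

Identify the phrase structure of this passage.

The cadence pattern HC–PAC–HC–PAC is weak–strong twice, and phrases 3–4 restate phrases 1–2: a period heard twice, not a double period (which would end weakly at phrase 2).

repeated period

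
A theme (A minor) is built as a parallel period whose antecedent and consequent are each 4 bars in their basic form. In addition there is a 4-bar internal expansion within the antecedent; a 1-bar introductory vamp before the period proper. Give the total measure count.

13 measures

Basic parallel period: 4 + 4 = 8 bars.
8 (basic form) + 4 (internal expansion) + 1 (introduction) = 13.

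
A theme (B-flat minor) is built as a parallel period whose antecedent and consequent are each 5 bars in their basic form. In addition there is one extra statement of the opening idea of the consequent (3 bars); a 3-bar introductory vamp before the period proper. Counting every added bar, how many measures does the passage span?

Basic parallel period: 5 + 5 = 10 bars.
10 (basic form) + 3 (extra statement) + 3 (introduction) = 16.

16 measures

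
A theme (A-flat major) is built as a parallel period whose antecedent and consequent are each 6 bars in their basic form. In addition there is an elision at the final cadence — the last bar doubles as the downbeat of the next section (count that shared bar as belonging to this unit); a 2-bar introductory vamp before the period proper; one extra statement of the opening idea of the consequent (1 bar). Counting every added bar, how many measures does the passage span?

15 measures

Basic parallel period: 6 + 6 = 12 bars.
12 (basic form) + 2 (introduction) + 1 (extra statement) = 15.
The elision shares a bar with the next section but does not change this unit's count.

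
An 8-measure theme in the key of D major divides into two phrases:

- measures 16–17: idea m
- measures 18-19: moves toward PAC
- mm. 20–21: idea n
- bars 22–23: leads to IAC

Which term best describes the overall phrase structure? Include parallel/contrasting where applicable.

phrase group

The second phrase closes with an imperfect authentic cadence, which is not stronger than the first phrase's perfect authentic cadence; without a weak→strong cadential pair there is no antecedent–consequent relationship, so this is a phrase group rather than a period.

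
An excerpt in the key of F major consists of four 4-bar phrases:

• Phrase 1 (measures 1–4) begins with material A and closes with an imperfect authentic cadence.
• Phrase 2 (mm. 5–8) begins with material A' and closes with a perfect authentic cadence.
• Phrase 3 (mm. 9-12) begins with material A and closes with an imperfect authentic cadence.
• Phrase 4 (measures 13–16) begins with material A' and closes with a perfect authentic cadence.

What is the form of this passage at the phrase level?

repeated period

The cadence pattern IAC–PAC–IAC–PAC is weak–strong twice, and phrases 3–4 restate phrases 1–2: a period heard twice, not a double period (which would end weakly at phrase 2).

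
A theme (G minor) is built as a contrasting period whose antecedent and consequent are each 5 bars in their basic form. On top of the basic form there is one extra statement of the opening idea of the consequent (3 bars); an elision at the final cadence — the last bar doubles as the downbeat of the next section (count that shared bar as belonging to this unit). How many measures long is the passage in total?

13 measures

Basic contrasting period: 5 + 5 = 10 bars.
10 (basic form) + 3 (extra statement) = 13.
The elision shares a bar with the next section but does not change this unit's count.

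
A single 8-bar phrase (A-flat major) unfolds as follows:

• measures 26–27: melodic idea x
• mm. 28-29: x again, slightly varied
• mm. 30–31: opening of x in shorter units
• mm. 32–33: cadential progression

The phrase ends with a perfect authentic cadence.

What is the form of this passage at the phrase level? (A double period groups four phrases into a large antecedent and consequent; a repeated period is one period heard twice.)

sentence

Basic idea (measures 26–27) + its repetition (bars 28-29) form the presentation; fragmentation and cadence (bars 30-33) form the continuation — the 8-bar whole is a sentence.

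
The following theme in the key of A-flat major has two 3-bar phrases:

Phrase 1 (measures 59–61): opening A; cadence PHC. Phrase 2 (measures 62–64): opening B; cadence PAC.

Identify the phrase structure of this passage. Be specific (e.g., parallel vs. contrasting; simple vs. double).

Phrase 1 ends with a Phrygian half cadence (weaker) and phrase 2 with a perfect authentic cadence (stronger): antecedent + consequent = a period.
The two phrases open with different material (A / B), so the period is contrasting.

contrasting period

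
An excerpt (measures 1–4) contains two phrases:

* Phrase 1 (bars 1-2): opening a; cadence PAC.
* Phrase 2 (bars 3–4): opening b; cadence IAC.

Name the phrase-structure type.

The second phrase closes with an imperfect authentic cadence, which is not stronger than the first phrase's perfect authentic cadence; without a weak→strong cadential pair there is no antecedent–consequent relationship, so this is a phrase group rather than a period.

phrase group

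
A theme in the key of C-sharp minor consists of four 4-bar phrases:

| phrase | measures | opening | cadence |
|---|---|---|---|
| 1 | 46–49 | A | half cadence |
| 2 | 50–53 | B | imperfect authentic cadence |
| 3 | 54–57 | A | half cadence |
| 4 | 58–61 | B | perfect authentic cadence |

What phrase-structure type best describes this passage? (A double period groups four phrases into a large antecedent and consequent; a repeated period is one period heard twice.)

Four phrases in two halves: the first half (mm. 46–53) ends with an imperfect authentic cadence, the second (mm. 54–61) with a perfect authentic cadence — a large antecedent–consequent pair, i.e. a double period.
Phrase 3 begins with the same material as phrase 1, making it parallel.

parallel double period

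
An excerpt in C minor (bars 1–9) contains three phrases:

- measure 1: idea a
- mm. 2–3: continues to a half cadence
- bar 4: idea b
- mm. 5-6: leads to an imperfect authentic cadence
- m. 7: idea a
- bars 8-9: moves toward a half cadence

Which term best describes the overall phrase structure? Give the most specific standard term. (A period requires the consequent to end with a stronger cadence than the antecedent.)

phrase group

The final phrase closes with a half cadence, which is not stronger than the preceding imperfect authentic cadence; the 3 phrases lack an overall antecedent–consequent design and so form a phrase group.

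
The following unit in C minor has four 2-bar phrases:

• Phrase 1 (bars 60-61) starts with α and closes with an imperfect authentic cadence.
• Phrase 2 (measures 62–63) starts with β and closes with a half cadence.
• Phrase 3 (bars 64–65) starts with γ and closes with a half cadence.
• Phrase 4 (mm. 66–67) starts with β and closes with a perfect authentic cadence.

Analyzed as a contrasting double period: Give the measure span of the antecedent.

measures 60–63

In a double period the four phrases pair into a large antecedent (phrases 1–2, ending half cadence) and a large consequent (phrases 3–4, ending perfect authentic cadence). The antecedent spans mm. 60–63.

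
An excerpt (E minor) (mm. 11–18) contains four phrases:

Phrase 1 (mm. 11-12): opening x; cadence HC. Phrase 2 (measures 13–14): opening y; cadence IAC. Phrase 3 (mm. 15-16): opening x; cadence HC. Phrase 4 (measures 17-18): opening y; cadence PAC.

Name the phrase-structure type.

Four phrases in two halves: the first half (mm. 11–14) ends with an imperfect authentic cadence, the second (mm. 15–18) with a perfect authentic cadence — a large antecedent–consequent pair, i.e. a double period.
Phrase 3 begins with the same material as phrase 1, making it parallel.

parallel double period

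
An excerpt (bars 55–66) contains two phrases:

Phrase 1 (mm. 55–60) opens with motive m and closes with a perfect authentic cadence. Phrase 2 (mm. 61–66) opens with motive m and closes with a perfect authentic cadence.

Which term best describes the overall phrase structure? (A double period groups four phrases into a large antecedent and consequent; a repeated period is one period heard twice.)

Both phrases have the same opening (m) and the same cadence (perfect authentic cadence): the second is a restatement, not a consequent, so this is a repeated phrase rather than a period.

repeated phrase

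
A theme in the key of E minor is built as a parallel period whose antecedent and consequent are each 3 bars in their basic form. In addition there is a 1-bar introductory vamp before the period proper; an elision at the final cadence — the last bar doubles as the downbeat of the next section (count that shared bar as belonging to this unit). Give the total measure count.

7 measures

Basic parallel period: 3 + 3 = 6 bars.
6 (basic form) + 1 (introduction) = 7.
The elision shares a bar with the next section but does not change this unit's count.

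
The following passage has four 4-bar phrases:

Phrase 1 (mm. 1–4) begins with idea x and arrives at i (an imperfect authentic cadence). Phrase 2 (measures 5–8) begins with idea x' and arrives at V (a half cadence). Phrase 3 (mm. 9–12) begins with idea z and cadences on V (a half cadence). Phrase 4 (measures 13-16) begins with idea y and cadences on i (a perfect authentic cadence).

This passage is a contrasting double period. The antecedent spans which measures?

In a double period the four phrases pair into a large antecedent (phrases 1–2, ending half cadence) and a large consequent (phrases 3–4, ending perfect authentic cadence). The antecedent spans measures 1–8.

measures 1–8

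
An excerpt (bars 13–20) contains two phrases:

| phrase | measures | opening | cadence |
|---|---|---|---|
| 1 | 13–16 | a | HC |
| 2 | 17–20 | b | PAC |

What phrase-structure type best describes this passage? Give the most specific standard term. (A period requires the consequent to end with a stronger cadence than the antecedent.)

Phrase 1 ends with a half cadence (weaker) and phrase 2 with a perfect authentic cadence (stronger): antecedent + consequent = a period.
The two phrases open with different material (a / b), so the period is contrasting.

contrasting period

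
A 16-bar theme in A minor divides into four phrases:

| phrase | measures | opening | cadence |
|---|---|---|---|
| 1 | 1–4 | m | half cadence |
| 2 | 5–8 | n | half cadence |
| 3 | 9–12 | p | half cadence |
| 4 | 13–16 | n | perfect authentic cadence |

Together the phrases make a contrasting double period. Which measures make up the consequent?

measures 9–16

In a double period the first pair of phrases (ending half cadence) is the large antecedent and the second pair (ending perfect authentic cadence) is the large consequent; the consequent is measures 9–16.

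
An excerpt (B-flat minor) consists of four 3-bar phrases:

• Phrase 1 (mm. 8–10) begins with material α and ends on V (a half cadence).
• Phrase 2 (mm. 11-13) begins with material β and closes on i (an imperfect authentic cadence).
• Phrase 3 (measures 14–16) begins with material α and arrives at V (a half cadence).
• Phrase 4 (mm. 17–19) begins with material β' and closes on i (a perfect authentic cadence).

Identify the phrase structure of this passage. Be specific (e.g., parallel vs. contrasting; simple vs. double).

Four phrases in two halves: the first half (measures 8–13) ends with an imperfect authentic cadence, the second (mm. 14-19) with a perfect authentic cadence — a large antecedent–consequent pair, i.e. a double period.
Phrase 3 begins with the same material as phrase 1, making it parallel.

parallel double period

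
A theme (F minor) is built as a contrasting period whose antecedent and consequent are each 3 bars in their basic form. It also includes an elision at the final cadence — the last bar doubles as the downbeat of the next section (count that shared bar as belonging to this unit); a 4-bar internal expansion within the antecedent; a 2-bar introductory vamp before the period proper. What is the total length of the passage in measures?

12 measures

Basic contrasting period: 3 + 3 = 6 bars.
6 (basic form) + 4 (internal expansion) + 2 (introduction) = 12.
The elision shares a bar with the next section but does not change this unit's count.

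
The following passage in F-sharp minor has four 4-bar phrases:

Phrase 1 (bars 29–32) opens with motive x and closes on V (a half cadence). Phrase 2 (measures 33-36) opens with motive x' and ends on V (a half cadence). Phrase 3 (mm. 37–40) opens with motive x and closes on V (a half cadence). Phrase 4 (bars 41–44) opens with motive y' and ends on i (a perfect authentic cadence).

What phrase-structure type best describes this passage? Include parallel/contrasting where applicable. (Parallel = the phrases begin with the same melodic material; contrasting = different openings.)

Four phrases in two halves: the first half (measures 29–36) ends with a half cadence, the second (mm. 37–44) with a perfect authentic cadence — a large antecedent–consequent pair, i.e. a double period.
Phrase 3 begins with the same material as phrase 1, making it parallel.

parallel double period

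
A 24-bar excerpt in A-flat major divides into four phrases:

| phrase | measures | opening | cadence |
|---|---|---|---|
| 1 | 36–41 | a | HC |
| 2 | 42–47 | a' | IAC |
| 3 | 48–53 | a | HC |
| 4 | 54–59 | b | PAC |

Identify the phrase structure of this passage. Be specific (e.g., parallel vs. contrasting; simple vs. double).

parallel double period

Four phrases in two halves: the first half (mm. 36–47) ends with an imperfect authentic cadence, the second (mm. 48-59) with a perfect authentic cadence — a large antecedent–consequent pair, i.e. a double period.
Phrase 3 begins with the same material as phrase 1, making it parallel.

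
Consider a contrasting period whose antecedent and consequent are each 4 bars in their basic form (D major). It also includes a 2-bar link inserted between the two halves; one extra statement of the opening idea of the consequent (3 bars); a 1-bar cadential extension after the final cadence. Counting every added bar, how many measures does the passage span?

Basic contrasting period: 4 + 4 = 8 bars.
8 (basic form) + 2 (link) + 3 (extra statement) + 1 (cadential extension) = 14.

14 measures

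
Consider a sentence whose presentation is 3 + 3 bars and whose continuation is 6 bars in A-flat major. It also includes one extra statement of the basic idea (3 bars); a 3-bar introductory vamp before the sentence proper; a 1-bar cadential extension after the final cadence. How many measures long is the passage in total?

19 measures

Basic sentence: 3 + 3 + 6 = 12 bars.
12 (basic form) + 3 (extra statement) + 3 (introduction) + 1 (cadential extension) = 19.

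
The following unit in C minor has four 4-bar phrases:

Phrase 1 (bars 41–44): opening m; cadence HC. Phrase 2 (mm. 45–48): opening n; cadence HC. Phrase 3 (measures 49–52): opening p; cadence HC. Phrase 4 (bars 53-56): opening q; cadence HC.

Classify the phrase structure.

phrase group

Phrase 4 ends with a half cadence, no stronger than phrase 2's half cadence, so the four phrases do not form a double period; nor do phrases 3–4 duplicate 1–2, so it is not a repeated period. With no phrase reaching a conclusive cadence, the passage is a phrase group.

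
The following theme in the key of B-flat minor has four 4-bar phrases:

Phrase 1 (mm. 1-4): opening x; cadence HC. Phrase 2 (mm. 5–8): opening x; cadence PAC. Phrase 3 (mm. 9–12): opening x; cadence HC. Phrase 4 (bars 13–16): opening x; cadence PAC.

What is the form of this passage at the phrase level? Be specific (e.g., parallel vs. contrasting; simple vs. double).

The cadence pattern HC–PAC–HC–PAC is weak–strong twice, and phrases 3–4 restate phrases 1–2: a period heard twice, not a double period (which would end weakly at phrase 2).

repeated period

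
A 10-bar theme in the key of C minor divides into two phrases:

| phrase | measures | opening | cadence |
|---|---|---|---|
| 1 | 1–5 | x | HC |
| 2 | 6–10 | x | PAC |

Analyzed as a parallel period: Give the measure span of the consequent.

measures 6–10

The antecedent is the phrase ending with the weaker cadence (half cadence, phrase 1) and the consequent the one ending more conclusively (perfect authentic cadence, phrase 2); the consequent is mm. 6-10.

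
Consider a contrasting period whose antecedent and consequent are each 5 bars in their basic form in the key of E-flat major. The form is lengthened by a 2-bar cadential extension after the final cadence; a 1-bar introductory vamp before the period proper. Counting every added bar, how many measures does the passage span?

Basic contrasting period: 5 + 5 = 10 bars.
10 (basic form) + 2 (cadential extension) + 1 (introduction) = 13.

13 measures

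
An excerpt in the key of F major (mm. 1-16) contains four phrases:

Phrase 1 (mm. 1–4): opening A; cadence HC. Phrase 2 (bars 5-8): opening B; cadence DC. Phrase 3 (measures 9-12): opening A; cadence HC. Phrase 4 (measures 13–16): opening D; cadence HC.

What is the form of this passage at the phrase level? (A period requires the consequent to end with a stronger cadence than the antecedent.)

phrase group

Phrase 4 ends with a half cadence, no stronger than phrase 2's deceptive cadence, so the four phrases do not form a double period; nor do phrases 3–4 duplicate 1–2, so it is not a repeated period. With no phrase reaching a conclusive cadence, the passage is a phrase group.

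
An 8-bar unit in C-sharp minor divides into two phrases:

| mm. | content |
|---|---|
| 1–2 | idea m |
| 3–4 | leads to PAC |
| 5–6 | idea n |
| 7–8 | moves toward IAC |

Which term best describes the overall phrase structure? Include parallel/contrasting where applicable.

phrase group

The second phrase closes with an imperfect authentic cadence, which is not stronger than the first phrase's perfect authentic cadence; without a weak→strong cadential pair there is no antecedent–consequent relationship, so this is a phrase group rather than a period.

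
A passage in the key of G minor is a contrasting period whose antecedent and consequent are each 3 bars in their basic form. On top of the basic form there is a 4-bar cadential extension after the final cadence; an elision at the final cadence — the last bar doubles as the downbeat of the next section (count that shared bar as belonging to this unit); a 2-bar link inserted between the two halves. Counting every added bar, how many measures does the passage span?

12 measures

Basic contrasting period: 3 + 3 = 6 bars.
6 (basic form) + 4 (cadential extension) + 2 (link) = 12.
The elision shares a bar with the next section but does not change this unit's count.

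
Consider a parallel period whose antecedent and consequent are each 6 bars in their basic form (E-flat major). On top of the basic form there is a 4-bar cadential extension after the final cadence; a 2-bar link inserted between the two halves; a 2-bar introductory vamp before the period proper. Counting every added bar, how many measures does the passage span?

Basic parallel period: 6 + 6 = 12 bars.
12 (basic form) + 4 (cadential extension) + 2 (link) + 2 (introduction) = 20.

20 measures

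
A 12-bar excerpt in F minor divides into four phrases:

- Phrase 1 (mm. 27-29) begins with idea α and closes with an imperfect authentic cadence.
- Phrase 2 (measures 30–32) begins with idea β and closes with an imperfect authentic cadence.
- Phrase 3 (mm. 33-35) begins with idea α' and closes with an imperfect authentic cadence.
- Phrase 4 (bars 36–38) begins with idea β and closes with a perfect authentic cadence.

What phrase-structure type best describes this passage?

parallel double period

Four phrases in two halves: the first half (bars 27–32) ends with an imperfect authentic cadence, the second (bars 33–38) with a perfect authentic cadence — a large antecedent–consequent pair, i.e. a double period.
Phrase 3 begins with the same material as phrase 1, making it parallel.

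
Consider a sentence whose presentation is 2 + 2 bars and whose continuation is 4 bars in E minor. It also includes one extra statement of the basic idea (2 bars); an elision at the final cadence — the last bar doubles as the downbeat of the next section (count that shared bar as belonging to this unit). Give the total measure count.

10 measures

Basic sentence: 2 + 2 + 4 = 8 bars.
8 (basic form) + 2 (extra statement) = 10.
The elision shares a bar with the next section but does not change this unit's count.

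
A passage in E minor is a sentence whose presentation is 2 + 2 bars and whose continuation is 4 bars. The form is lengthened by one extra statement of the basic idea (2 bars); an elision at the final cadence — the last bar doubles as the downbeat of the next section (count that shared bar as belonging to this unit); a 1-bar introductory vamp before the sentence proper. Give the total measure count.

11 measures

Basic sentence: 2 + 2 + 4 = 8 bars.
8 (basic form) + 2 (extra statement) + 1 (introduction) = 11.
The elision shares a bar with the next section but does not change this unit's count.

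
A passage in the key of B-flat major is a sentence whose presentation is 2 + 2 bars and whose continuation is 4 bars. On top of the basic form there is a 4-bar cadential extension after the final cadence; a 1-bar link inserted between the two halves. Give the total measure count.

13 measures

Basic sentence: 2 + 2 + 4 = 8 bars.
8 (basic form) + 4 (cadential extension) + 1 (link) = 13.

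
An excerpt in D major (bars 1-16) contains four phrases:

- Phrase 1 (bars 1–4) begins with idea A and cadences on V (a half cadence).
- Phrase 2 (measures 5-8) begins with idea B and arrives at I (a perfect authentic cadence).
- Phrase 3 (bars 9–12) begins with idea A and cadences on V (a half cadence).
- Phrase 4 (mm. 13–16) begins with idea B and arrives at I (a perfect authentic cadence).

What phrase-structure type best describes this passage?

The cadence pattern HC–PAC–HC–PAC is weak–strong twice, and phrases 3–4 restate phrases 1–2: a period heard twice, not a double period (which would end weakly at phrase 2).

repeated period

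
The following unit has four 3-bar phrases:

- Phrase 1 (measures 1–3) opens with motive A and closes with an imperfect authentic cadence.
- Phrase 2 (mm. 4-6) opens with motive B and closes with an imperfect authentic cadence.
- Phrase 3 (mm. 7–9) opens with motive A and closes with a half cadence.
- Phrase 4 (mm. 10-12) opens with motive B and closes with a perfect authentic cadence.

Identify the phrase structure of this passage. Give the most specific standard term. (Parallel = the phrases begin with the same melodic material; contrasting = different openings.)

parallel double period

Four phrases in two halves: the first half (mm. 1–6) ends with an imperfect authentic cadence, the second (bars 7-12) with a perfect authentic cadence — a large antecedent–consequent pair, i.e. a double period.
Phrase 3 begins with the same material as phrase 1, making it parallel.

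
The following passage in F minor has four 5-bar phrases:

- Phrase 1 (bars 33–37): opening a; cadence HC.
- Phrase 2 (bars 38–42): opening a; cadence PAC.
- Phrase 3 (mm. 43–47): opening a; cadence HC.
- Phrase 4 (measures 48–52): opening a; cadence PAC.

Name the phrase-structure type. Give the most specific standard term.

repeated period

The cadence pattern HC–PAC–HC–PAC is weak–strong twice, and phrases 3–4 restate phrases 1–2: a period heard twice, not a double period (which would end weakly at phrase 2).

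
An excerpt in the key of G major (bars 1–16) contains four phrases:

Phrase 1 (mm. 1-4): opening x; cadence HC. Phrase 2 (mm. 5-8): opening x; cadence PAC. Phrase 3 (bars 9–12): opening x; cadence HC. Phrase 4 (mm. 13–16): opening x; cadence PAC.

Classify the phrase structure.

repeated period

The cadence pattern HC–PAC–HC–PAC is weak–strong twice, and phrases 3–4 restate phrases 1–2: a period heard twice, not a double period (which would end weakly at phrase 2).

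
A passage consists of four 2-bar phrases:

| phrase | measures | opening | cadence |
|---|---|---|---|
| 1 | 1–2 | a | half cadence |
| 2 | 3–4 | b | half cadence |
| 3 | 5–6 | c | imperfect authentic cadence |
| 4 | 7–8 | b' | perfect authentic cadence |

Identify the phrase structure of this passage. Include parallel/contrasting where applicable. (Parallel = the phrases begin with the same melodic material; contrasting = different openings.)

Four phrases in two halves: the first half (measures 1–4) ends with a half cadence, the second (mm. 5–8) with a perfect authentic cadence — a large antecedent–consequent pair, i.e. a double period.
Phrase 3 begins with different material from phrase 1, making it contrasting.

contrasting double period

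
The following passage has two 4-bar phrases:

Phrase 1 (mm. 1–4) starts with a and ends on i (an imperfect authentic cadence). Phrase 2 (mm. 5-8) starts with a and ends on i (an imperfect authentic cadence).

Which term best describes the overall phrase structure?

repeated phrase

Both phrases have the same opening (a) and the same cadence (imperfect authentic cadence): the second is a restatement, not a consequent, so this is a repeated phrase rather than a period.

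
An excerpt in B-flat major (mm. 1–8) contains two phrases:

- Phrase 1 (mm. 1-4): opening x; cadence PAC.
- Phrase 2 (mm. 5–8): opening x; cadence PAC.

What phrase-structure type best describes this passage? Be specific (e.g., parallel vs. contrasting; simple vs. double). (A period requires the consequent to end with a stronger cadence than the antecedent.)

repeated phrase

Both phrases have the same opening (x) and the same cadence (perfect authentic cadence): the second is a restatement, not a consequent, so this is a repeated phrase rather than a period.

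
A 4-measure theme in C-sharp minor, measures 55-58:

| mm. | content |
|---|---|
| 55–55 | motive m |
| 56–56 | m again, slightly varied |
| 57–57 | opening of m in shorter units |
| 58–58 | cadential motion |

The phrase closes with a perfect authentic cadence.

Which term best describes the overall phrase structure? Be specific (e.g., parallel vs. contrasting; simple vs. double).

Basic idea (measure 55) + its repetition (m. 56) form the presentation; fragmentation and cadence (bars 57–58) form the continuation — the 4-bar whole is a sentence.

sentence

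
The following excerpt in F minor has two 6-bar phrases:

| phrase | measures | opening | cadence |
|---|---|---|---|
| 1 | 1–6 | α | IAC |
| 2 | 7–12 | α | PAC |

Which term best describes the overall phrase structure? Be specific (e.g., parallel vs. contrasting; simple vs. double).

parallel period

Phrase 1 ends with an imperfect authentic cadence (weaker) and phrase 2 with a perfect authentic cadence (stronger): antecedent + consequent = a period.
The two phrases open with the same material (α / α), so the period is parallel.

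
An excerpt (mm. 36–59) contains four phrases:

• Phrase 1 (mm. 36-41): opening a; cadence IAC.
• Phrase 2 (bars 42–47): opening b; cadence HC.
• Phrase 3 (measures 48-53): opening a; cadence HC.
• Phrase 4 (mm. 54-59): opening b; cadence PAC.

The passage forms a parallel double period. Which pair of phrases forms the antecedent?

phrases 1 and 2

In a double period the first pair of phrases (ending half cadence) is the large antecedent and the second pair (ending perfect authentic cadence) is the large consequent; the antecedent is phrases 1 and 2.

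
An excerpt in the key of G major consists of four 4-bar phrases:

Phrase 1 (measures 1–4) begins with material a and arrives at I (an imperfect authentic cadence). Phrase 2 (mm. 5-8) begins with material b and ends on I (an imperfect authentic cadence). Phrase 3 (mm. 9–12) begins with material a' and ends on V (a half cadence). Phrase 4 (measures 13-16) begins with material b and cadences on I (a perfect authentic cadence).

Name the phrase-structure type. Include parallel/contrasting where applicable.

Four phrases in two halves: the first half (mm. 1–8) ends with an imperfect authentic cadence, the second (bars 9-16) with a perfect authentic cadence — a large antecedent–consequent pair, i.e. a double period.
Phrase 3 begins with the same material as phrase 1, making it parallel.

parallel double period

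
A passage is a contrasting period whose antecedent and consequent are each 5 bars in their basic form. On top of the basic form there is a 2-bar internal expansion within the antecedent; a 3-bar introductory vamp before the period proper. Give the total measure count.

Basic contrasting period: 5 + 5 = 10 bars.
10 (basic form) + 2 (internal expansion) + 3 (introduction) = 15.

15 measures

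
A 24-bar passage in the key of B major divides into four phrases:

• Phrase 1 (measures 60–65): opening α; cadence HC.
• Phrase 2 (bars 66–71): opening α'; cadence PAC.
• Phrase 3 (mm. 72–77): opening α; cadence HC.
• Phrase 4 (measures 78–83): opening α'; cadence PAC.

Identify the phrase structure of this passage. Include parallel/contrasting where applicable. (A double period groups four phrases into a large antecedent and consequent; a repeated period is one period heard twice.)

The cadence pattern HC–PAC–HC–PAC is weak–strong twice, and phrases 3–4 restate phrases 1–2: a period heard twice, not a double period (which would end weakly at phrase 2).

repeated period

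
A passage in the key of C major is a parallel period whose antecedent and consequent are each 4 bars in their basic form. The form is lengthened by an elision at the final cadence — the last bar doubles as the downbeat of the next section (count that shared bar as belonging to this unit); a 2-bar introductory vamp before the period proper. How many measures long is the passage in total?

Basic parallel period: 4 + 4 = 8 bars.
8 (basic form) + 2 (introduction) = 10.
The elision shares a bar with the next section but does not change this unit's count.

10 measures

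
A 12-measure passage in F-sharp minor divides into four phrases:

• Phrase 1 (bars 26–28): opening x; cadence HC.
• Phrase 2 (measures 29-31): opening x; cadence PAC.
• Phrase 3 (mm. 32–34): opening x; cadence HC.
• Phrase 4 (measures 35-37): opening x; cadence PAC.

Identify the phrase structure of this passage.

repeated period

The cadence pattern HC–PAC–HC–PAC is weak–strong twice, and phrases 3–4 restate phrases 1–2: a period heard twice, not a double period (which would end weakly at phrase 2).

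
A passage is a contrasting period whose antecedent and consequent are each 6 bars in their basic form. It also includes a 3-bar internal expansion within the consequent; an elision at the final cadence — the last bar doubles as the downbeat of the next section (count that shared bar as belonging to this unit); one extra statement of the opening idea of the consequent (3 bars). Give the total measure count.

18 measures

Basic contrasting period: 6 + 6 = 12 bars.
12 (basic form) + 3 (internal expansion) + 3 (extra statement) = 18.
The elision shares a bar with the next section but does not change this unit's count.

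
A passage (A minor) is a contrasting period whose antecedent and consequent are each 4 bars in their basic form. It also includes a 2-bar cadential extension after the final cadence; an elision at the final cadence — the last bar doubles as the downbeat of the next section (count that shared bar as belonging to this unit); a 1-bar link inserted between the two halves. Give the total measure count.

11 measures

Basic contrasting period: 4 + 4 = 8 bars.
8 (basic form) + 2 (cadential extension) + 1 (link) = 11.
The elision shares a bar with the next section but does not change this unit's count.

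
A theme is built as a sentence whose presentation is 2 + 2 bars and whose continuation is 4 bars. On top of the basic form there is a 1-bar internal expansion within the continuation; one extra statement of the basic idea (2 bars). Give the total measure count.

Basic sentence: 2 + 2 + 4 = 8 bars.
8 (basic form) + 1 (internal expansion) + 2 (extra statement) = 11.

11 measures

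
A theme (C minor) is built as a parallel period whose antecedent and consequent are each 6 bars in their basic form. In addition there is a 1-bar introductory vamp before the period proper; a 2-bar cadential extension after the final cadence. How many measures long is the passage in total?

15 measures

Basic parallel period: 6 + 6 = 12 bars.
12 (basic form) + 1 (introduction) + 2 (cadential extension) = 15.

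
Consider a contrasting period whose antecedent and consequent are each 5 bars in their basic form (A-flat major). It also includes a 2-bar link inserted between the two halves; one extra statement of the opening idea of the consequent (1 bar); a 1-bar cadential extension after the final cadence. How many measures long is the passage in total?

14 measures

Basic contrasting period: 5 + 5 = 10 bars.
10 (basic form) + 2 (link) + 1 (extra statement) + 1 (cadential extension) = 14.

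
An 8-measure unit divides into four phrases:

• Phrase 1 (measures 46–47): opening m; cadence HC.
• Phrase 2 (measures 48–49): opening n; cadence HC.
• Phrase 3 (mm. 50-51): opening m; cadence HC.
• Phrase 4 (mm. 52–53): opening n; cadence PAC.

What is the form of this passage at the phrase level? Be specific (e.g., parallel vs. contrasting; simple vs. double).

Four phrases in two halves: the first half (mm. 46-49) ends with a half cadence, the second (mm. 50–53) with a perfect authentic cadence — a large antecedent–consequent pair, i.e. a double period.
Phrase 3 begins with the same material as phrase 1, making it parallel.

parallel double period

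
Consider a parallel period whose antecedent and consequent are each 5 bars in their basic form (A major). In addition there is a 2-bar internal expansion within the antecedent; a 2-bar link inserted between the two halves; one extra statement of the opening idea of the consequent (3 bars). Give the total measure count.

Basic parallel period: 5 + 5 = 10 bars.
10 (basic form) + 2 (internal expansion) + 2 (link) + 3 (extra statement) = 17.

17 measures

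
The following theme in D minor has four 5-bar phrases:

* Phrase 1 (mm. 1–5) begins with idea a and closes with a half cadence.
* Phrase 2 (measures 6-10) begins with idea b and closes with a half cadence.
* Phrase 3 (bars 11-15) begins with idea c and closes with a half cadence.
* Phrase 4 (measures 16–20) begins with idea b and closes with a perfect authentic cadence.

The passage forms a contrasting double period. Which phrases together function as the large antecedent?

In a double period the first pair of phrases (ending half cadence) is the large antecedent and the second pair (ending perfect authentic cadence) is the large consequent; the antecedent is phrases 1 and 2.

phrases 1 and 2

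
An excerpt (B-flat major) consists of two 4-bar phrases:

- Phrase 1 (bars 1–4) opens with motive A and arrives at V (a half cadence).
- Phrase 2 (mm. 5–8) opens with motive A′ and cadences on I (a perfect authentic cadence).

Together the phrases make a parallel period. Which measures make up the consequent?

measures 5–8

The phrase ending with the weaker cadence (half cadence) is the antecedent; the one ending more conclusively (perfect authentic cadence) is the consequent. The consequent is measures 5–8.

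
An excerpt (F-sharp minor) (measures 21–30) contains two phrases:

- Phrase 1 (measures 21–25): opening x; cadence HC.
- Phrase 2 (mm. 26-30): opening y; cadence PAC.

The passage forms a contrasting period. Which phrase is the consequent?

phrase 2

The phrase ending with the weaker cadence (half cadence) is the antecedent; the one ending more conclusively (perfect authentic cadence) is the consequent. The consequent is phrase 2.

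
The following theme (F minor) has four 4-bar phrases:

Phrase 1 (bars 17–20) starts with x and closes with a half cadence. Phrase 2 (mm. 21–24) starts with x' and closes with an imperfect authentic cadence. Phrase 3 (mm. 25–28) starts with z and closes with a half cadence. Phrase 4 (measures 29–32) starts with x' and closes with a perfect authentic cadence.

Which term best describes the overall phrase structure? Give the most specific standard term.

contrasting double period

Four phrases in two halves: the first half (mm. 17-24) ends with an imperfect authentic cadence, the second (measures 25-32) with a perfect authentic cadence — a large antecedent–consequent pair, i.e. a double period.
Phrase 3 begins with different material from phrase 1, making it contrasting.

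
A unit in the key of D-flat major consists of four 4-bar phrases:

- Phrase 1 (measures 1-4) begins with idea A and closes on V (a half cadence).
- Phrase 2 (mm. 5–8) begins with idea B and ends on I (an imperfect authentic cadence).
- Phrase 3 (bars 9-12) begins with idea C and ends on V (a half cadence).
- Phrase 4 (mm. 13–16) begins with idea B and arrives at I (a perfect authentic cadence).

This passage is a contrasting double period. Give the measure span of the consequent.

In a double period the four phrases pair into a large antecedent (phrases 1–2, ending imperfect authentic cadence) and a large consequent (phrases 3–4, ending perfect authentic cadence). The consequent spans mm. 9–16.

measures 9–16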